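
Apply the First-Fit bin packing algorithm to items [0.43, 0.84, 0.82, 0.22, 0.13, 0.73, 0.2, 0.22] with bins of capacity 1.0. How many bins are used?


Place items sequentially using First-Fit:
  Item 0.43 -> new Bin 1
  Item 0.84 -> new Bin 2
  Item 0.82 -> new Bin 3
  Item 0.22 -> Bin 1 (now 0.65)
  Item 0.13 -> Bin 1 (now 0.78)
  Item 0.73 -> new Bin 4
  Item 0.2 -> Bin 1 (now 0.98)
  Item 0.22 -> Bin 4 (now 0.95)
Total bins used = 4

4


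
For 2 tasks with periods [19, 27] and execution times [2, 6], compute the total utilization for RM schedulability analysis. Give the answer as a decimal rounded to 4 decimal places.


Compute individual utilizations (exact fractions):
  Task 1: C/T = 2/19 (approx. 0.1053)
  Task 2: C/T = 6/27 = 2/9 (approx. 0.2222)
Total utilization U = 2/19 + 2/9 = 56/171
Rounded to 4 decimal places: U = 0.3275
RM (Liu & Layland) bound for 2 tasks = 0.828427; compare with U = 56/171 (approx. 0.327485)
U <= bound, so schedulable by RM sufficient condition.

0.3275


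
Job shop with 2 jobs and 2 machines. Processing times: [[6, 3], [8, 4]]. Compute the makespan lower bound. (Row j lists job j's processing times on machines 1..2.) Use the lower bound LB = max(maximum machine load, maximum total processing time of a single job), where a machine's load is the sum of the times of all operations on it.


Machine loads:
  Machine 1: 6 + 8 = 14
  Machine 2: 3 + 4 = 7
Max machine load = 14
Job totals:
  Job 1: 9
  Job 2: 12
Max job total = 12
Lower bound = max(14, 12) = 14

14


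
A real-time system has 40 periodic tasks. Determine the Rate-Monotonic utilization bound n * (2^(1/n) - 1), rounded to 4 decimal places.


Compute 2^(1/40) = 1.0174796921
Subtract 1: 1.0174796921 - 1 = 0.0174796921
Multiply by n: 40 * 0.0174796921 = 0.6991876840
Round to 4 dp: 0.6992

0.6992


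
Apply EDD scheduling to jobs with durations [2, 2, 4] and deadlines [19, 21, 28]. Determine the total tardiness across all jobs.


Sort by due date (EDD order): [(2, 19), (2, 21), (4, 28)]
Compute completion times and tardiness:
  Job 1: p=2, d=19, C=2, tardiness=max(0,2-19)=0
  Job 2: p=2, d=21, C=4, tardiness=max(0,4-21)=0
  Job 3: p=4, d=28, C=8, tardiness=max(0,8-28)=0
Total tardiness = 0

0


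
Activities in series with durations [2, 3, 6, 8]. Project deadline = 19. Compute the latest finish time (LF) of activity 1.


LF(activity 1) = deadline - sum of successor durations
Successors: activities 2 through 4 with durations [3, 6, 8]
Sum of successor durations = 17
LF = 19 - 17 = 2

2


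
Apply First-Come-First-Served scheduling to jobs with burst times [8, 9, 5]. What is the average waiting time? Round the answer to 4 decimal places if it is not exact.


FCFS order (as given): [8, 9, 5]
Waiting times:
  Job 1: wait = 0
  Job 2: wait = 8
  Job 3: wait = 17
Sum of waiting times = 25
Average waiting time = 25/3 = 8.3333

8.3333


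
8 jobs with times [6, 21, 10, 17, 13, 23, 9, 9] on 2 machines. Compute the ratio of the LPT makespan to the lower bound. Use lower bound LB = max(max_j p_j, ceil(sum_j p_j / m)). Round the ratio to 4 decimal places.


LPT order: [23, 21, 17, 13, 10, 9, 9, 6]
Machine loads after assignment: [55, 53]
LPT makespan = 55
Lower bound = max(max_job, ceil(total/2)) = max(23, 54) = 54
Ratio = 55 / 54 = 1.0185

1.0185


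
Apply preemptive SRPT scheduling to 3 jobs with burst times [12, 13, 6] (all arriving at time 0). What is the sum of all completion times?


Since all jobs arrive at t=0, SRPT equals SPT ordering.
SPT order: [6, 12, 13]
Completion times:
  Job 1: p=6, C=6
  Job 2: p=12, C=18
  Job 3: p=13, C=31
Total completion time = 6 + 18 + 31 = 55

55


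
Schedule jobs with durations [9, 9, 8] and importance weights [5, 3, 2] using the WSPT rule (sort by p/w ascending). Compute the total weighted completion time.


Compute p/w ratios and sort ascending (WSPT): [(9, 5), (9, 3), (8, 2)]
Compute weighted completion times:
  Job (p=9,w=5): C=9, w*C=5*9=45
  Job (p=9,w=3): C=18, w*C=3*18=54
  Job (p=8,w=2): C=26, w*C=2*26=52
Total weighted completion time = 151

151


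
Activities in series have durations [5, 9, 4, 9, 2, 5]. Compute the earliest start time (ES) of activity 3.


Activity 3 starts after activities 1 through 2 complete.
Predecessor durations: [5, 9]
ES = 5 + 9 = 14

14


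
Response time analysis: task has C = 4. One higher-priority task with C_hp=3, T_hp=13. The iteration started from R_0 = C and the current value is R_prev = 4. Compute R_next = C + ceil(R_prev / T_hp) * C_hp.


R_next = C + ceil(R_prev / T_hp) * C_hp
ceil(4 / 13) = ceil(0.3077) = 1
Interference = 1 * 3 = 3
R_next = 4 + 3 = 7

7


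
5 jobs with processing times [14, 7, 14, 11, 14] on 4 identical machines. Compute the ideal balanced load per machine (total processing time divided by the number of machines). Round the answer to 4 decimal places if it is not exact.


Total processing time = 14 + 7 + 14 + 11 + 14 = 60
Number of machines = 4
Ideal balanced load = 60 / 4 = 15.0

15.0


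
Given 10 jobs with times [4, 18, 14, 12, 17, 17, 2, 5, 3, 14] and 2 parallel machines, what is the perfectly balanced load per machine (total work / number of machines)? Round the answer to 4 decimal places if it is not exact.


Total processing time = 4 + 18 + 14 + 12 + 17 + 17 + 2 + 5 + 3 + 14 = 106
Number of machines = 2
Ideal balanced load = 106 / 2 = 53.0

53.0


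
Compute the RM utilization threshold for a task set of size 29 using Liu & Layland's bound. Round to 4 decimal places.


Compute 2^(1/29) = 1.0241895602
Subtract 1: 1.0241895602 - 1 = 0.0241895602
Multiply by n: 29 * 0.0241895602 = 0.7014972458
Round to 4 dp: 0.7015

0.7015


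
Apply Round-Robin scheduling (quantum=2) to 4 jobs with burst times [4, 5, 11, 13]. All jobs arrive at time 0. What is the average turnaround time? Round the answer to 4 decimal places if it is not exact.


Time quantum = 2
Execution trace:
  J1 runs 2 units, time = 2
  J2 runs 2 units, time = 4
  J3 runs 2 units, time = 6
  J4 runs 2 units, time = 8
  J1 runs 2 units, time = 10
  J2 runs 2 units, time = 12
  J3 runs 2 units, time = 14
  J4 runs 2 units, time = 16
  J2 runs 1 units, time = 17
  J3 runs 2 units, time = 19
  J4 runs 2 units, time = 21
  J3 runs 2 units, time = 23
  J4 runs 2 units, time = 25
  J3 runs 2 units, time = 27
  J4 runs 2 units, time = 29
  J3 runs 1 units, time = 30
  J4 runs 2 units, time = 32
  J4 runs 1 units, time = 33
Finish times: [10, 17, 30, 33]
Average turnaround = 90/4 = 22.5

22.5


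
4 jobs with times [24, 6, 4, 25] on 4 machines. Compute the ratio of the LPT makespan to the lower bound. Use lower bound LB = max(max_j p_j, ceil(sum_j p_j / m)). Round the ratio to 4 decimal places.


LPT order: [25, 24, 6, 4]
Machine loads after assignment: [25, 24, 6, 4]
LPT makespan = 25
Lower bound = max(max_job, ceil(total/4)) = max(25, 15) = 25
Ratio = 25 / 25 = 1.0

1.0


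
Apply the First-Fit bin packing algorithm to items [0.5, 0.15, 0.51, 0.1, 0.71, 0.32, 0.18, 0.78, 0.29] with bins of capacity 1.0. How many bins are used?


Place items sequentially using First-Fit:
  Item 0.5 -> new Bin 1
  Item 0.15 -> Bin 1 (now 0.65)
  Item 0.51 -> new Bin 2
  Item 0.1 -> Bin 1 (now 0.75)
  Item 0.71 -> new Bin 3
  Item 0.32 -> Bin 2 (now 0.83)
  Item 0.18 -> Bin 1 (now 0.93)
  Item 0.78 -> new Bin 4
  Item 0.29 -> Bin 3 (now 1.0)
Total bins used = 4

4


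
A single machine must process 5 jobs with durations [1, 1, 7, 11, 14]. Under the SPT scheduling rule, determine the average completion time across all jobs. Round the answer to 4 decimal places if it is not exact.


Sort jobs by processing time (SPT order): [1, 1, 7, 11, 14]
Compute completion times sequentially:
  Job 1: processing = 1, completes at 1
  Job 2: processing = 1, completes at 2
  Job 3: processing = 7, completes at 9
  Job 4: processing = 11, completes at 20
  Job 5: processing = 14, completes at 34
Sum of completion times = 66
Average completion time = 66/5 = 13.2

13.2


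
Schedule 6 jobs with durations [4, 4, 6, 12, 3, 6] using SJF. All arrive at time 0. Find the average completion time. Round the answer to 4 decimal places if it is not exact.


SJF order (ascending): [3, 4, 4, 6, 6, 12]
Completion times:
  Job 1: burst=3, C=3
  Job 2: burst=4, C=7
  Job 3: burst=4, C=11
  Job 4: burst=6, C=17
  Job 5: burst=6, C=23
  Job 6: burst=12, C=35
Average completion = 96/6 = 16.0

16.0


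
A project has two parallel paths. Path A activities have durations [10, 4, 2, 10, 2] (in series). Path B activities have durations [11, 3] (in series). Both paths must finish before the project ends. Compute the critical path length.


Path A total = 10 + 4 + 2 + 10 + 2 = 28
Path B total = 11 + 3 = 14
Critical path = longest path = max(28, 14) = 28

28


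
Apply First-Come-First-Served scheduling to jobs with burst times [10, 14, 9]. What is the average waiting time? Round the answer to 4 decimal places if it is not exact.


FCFS order (as given): [10, 14, 9]
Waiting times:
  Job 1: wait = 0
  Job 2: wait = 10
  Job 3: wait = 24
Sum of waiting times = 34
Average waiting time = 34/3 = 11.3333

11.3333


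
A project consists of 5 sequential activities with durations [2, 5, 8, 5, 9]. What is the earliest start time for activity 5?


Activity 5 starts after activities 1 through 4 complete.
Predecessor durations: [2, 5, 8, 5]
ES = 2 + 5 + 8 + 5 = 20

20


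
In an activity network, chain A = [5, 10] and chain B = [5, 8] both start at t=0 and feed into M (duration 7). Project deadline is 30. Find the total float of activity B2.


Forward pass: ES(B2) = sum of predecessors on chain B = 5
EF = ES + duration = 5 + 8 = 13
Backward pass: LF(M) = deadline = 30; LS(M) = 30 - 7 = 23
LF(B2) = LS(M) - sum(successors on chain B) = 23 - 0 = 23
LS = LF - duration = 23 - 8 = 15
Total float = LS - ES = 15 - 5 = 10

10


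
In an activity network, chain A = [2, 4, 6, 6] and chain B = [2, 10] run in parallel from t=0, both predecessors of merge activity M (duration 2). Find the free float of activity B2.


ES(B2) = sum of predecessors on chain B = 2
EF(B2) = ES + duration = 2 + 10 = 12
Successor of B2 is M. ES(M) = max(sum(A), sum(B)) = max(18, 12) = 18
Free float = ES(successor) - EF(current) = 18 - 12 = 6

6


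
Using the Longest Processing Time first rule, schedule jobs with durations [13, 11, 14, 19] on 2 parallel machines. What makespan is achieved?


Sort jobs in decreasing order (LPT): [19, 14, 13, 11]
Assign each job to the least loaded machine:
  Machine 1: jobs [19, 11], load = 30
  Machine 2: jobs [14, 13], load = 27
Makespan = max load = 30

30


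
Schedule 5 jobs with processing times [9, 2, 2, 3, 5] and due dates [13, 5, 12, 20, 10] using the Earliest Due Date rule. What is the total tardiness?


Sort by due date (EDD order): [(2, 5), (5, 10), (2, 12), (9, 13), (3, 20)]
Compute completion times and tardiness:
  Job 1: p=2, d=5, C=2, tardiness=max(0,2-5)=0
  Job 2: p=5, d=10, C=7, tardiness=max(0,7-10)=0
  Job 3: p=2, d=12, C=9, tardiness=max(0,9-12)=0
  Job 4: p=9, d=13, C=18, tardiness=max(0,18-13)=5
  Job 5: p=3, d=20, C=21, tardiness=max(0,21-20)=1
Total tardiness = 6

6


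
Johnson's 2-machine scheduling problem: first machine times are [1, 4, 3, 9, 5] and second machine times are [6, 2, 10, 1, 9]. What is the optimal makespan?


Apply Johnson's rule:
  Group 1 (a <= b): [(1, 1, 6), (3, 3, 10), (5, 5, 9)]
  Group 2 (a > b): [(2, 4, 2), (4, 9, 1)]
Optimal job order: [1, 3, 5, 2, 4]
Schedule:
  Job 1: M1 done at 1, M2 done at 7
  Job 3: M1 done at 4, M2 done at 17
  Job 5: M1 done at 9, M2 done at 26
  Job 2: M1 done at 13, M2 done at 28
  Job 4: M1 done at 22, M2 done at 29
Makespan = 29

29


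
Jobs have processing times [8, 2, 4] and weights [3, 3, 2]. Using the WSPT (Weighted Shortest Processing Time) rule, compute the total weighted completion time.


Compute p/w ratios and sort ascending (WSPT): [(2, 3), (4, 2), (8, 3)]
Compute weighted completion times:
  Job (p=2,w=3): C=2, w*C=3*2=6
  Job (p=4,w=2): C=6, w*C=2*6=12
  Job (p=8,w=3): C=14, w*C=3*14=42
Total weighted completion time = 60

60


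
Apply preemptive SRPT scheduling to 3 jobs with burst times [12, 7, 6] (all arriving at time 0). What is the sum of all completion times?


Since all jobs arrive at t=0, SRPT equals SPT ordering.
SPT order: [6, 7, 12]
Completion times:
  Job 1: p=6, C=6
  Job 2: p=7, C=13
  Job 3: p=12, C=25
Total completion time = 6 + 13 + 25 = 44

44


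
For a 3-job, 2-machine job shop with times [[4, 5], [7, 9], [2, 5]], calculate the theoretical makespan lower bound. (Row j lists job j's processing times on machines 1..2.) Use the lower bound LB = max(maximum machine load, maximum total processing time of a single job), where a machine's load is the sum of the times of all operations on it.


Machine loads:
  Machine 1: 4 + 7 + 2 = 13
  Machine 2: 5 + 9 + 5 = 19
Max machine load = 19
Job totals:
  Job 1: 9
  Job 2: 16
  Job 3: 7
Max job total = 16
Lower bound = max(19, 16) = 19

19


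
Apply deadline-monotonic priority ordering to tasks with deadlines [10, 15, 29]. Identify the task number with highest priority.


Sort tasks by relative deadline (ascending):
  Task 1: deadline = 10
  Task 2: deadline = 15
  Task 3: deadline = 29
Priority order (highest first): [1, 2, 3]
Highest priority task = 1

1


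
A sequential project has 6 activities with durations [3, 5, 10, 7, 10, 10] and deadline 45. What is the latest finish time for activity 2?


LF(activity 2) = deadline - sum of successor durations
Successors: activities 3 through 6 with durations [10, 7, 10, 10]
Sum of successor durations = 37
LF = 45 - 37 = 8

8


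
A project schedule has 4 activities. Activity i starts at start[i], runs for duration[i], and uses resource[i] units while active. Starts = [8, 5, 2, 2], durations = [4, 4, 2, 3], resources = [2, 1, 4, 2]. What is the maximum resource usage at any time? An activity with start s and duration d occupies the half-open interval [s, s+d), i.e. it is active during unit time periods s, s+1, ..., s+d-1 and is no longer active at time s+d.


Each activity i is active on [start_i, start_i + duration_i).
Compute total resource usage per time slot:
  t=0: active resources = [], total = 0
  t=1: active resources = [], total = 0
  t=2: active resources = [4, 2], total = 6
  t=3: active resources = [4, 2], total = 6
  t=4: active resources = [2], total = 2
  t=5: active resources = [1], total = 1
  t=6: active resources = [1], total = 1
  t=7: active resources = [1], total = 1
  t=8: active resources = [2, 1], total = 3
  t=9: active resources = [2], total = 2
  t=10: active resources = [2], total = 2
  t=11: active resources = [2], total = 2
Peak resource demand = 6

6


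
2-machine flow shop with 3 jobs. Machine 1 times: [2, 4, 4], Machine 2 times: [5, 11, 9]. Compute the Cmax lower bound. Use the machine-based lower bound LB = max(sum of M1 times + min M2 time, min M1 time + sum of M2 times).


LB1 = sum(M1 times) + min(M2 times) = 10 + 5 = 15
LB2 = min(M1 times) + sum(M2 times) = 2 + 25 = 27
Lower bound = max(LB1, LB2) = max(15, 27) = 27

27


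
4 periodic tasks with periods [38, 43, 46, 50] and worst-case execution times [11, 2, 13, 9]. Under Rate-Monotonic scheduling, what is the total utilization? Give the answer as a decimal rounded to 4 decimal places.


Compute individual utilizations (exact fractions):
  Task 1: C/T = 11/38 (approx. 0.2895)
  Task 2: C/T = 2/43 (approx. 0.0465)
  Task 3: C/T = 13/46 (approx. 0.2826)
  Task 4: C/T = 9/50 (approx. 0.18)
Total utilization U = 11/38 + 2/43 + 13/46 + 9/50 = 750319/939550
Rounded to 4 decimal places: U = 0.7986
RM (Liu & Layland) bound for 4 tasks = 0.756828; compare with U = 750319/939550 (approx. 0.798594)
bound < U <= 1, so the RM sufficient condition is not met (inconclusive; an exact test such as response-time analysis is needed).

0.7986


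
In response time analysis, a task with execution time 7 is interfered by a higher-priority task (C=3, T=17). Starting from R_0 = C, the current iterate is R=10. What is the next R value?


R_next = C + ceil(R_prev / T_hp) * C_hp
ceil(10 / 17) = ceil(0.5882) = 1
Interference = 1 * 3 = 3
R_next = 7 + 3 = 10
R_next = R_prev, so the iteration has converged (response time = 10).

10


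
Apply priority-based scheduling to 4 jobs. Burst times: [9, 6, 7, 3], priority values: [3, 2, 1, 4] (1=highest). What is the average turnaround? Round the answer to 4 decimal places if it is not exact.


Sort by priority (ascending = highest first):
Order: [(1, 7), (2, 6), (3, 9), (4, 3)]
Completion times:
  Priority 1, burst=7, C=7
  Priority 2, burst=6, C=13
  Priority 3, burst=9, C=22
  Priority 4, burst=3, C=25
Average turnaround = 67/4 = 16.75

16.75


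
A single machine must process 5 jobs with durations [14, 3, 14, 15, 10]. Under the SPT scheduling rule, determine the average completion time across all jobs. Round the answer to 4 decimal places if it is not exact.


Sort jobs by processing time (SPT order): [3, 10, 14, 14, 15]
Compute completion times sequentially:
  Job 1: processing = 3, completes at 3
  Job 2: processing = 10, completes at 13
  Job 3: processing = 14, completes at 27
  Job 4: processing = 14, completes at 41
  Job 5: processing = 15, completes at 56
Sum of completion times = 140
Average completion time = 140/5 = 28.0

28.0


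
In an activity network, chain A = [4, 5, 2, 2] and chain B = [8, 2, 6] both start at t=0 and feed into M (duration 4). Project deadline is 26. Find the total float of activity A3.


Forward pass: ES(A3) = sum of predecessors on chain A = 9
EF = ES + duration = 9 + 2 = 11
Backward pass: LF(M) = deadline = 26; LS(M) = 26 - 4 = 22
LF(A3) = LS(M) - sum(successors on chain A) = 22 - 2 = 20
LS = LF - duration = 20 - 2 = 18
Total float = LS - ES = 18 - 9 = 9

9


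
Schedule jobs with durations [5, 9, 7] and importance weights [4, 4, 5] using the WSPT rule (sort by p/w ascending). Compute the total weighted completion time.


Compute p/w ratios and sort ascending (WSPT): [(5, 4), (7, 5), (9, 4)]
Compute weighted completion times:
  Job (p=5,w=4): C=5, w*C=4*5=20
  Job (p=7,w=5): C=12, w*C=5*12=60
  Job (p=9,w=4): C=21, w*C=4*21=84
Total weighted completion time = 164

164


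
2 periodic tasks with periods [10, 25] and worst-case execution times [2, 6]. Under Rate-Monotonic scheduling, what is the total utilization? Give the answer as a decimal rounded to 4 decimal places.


Compute individual utilizations (exact fractions):
  Task 1: C/T = 2/10 = 1/5 (approx. 0.2)
  Task 2: C/T = 6/25 (approx. 0.24)
Total utilization U = 1/5 + 6/25 = 11/25
Rounded to 4 decimal places: U = 0.4400
RM (Liu & Layland) bound for 2 tasks = 0.828427; compare with U = 11/25 (approx. 0.440000)
U <= bound, so schedulable by RM sufficient condition.

0.4400


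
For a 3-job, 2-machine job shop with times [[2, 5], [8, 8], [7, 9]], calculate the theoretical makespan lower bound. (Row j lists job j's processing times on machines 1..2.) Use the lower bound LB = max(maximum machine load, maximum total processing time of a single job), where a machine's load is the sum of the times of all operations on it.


Machine loads:
  Machine 1: 2 + 8 + 7 = 17
  Machine 2: 5 + 8 + 9 = 22
Max machine load = 22
Job totals:
  Job 1: 7
  Job 2: 16
  Job 3: 16
Max job total = 16
Lower bound = max(22, 16) = 22

22


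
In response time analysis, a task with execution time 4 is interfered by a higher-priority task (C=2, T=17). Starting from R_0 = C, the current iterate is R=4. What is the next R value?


R_next = C + ceil(R_prev / T_hp) * C_hp
ceil(4 / 17) = ceil(0.2353) = 1
Interference = 1 * 2 = 2
R_next = 4 + 2 = 6

6


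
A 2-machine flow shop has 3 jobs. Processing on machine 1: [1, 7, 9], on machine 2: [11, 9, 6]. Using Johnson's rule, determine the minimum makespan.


Apply Johnson's rule:
  Group 1 (a <= b): [(1, 1, 11), (2, 7, 9)]
  Group 2 (a > b): [(3, 9, 6)]
Optimal job order: [1, 2, 3]
Schedule:
  Job 1: M1 done at 1, M2 done at 12
  Job 2: M1 done at 8, M2 done at 21
  Job 3: M1 done at 17, M2 done at 27
Makespan = 27

27


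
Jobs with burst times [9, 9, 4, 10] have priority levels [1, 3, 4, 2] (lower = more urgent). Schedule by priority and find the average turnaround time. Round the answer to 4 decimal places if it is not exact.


Sort by priority (ascending = highest first):
Order: [(1, 9), (2, 10), (3, 9), (4, 4)]
Completion times:
  Priority 1, burst=9, C=9
  Priority 2, burst=10, C=19
  Priority 3, burst=9, C=28
  Priority 4, burst=4, C=32
Average turnaround = 88/4 = 22.0

22.0


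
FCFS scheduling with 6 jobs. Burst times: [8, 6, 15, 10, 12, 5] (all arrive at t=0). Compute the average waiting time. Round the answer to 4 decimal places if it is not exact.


FCFS order (as given): [8, 6, 15, 10, 12, 5]
Waiting times:
  Job 1: wait = 0
  Job 2: wait = 8
  Job 3: wait = 14
  Job 4: wait = 29
  Job 5: wait = 39
  Job 6: wait = 51
Sum of waiting times = 141
Average waiting time = 141/6 = 23.5

23.5


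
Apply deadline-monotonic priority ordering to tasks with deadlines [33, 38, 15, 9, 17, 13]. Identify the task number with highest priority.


Sort tasks by relative deadline (ascending):
  Task 4: deadline = 9
  Task 6: deadline = 13
  Task 3: deadline = 15
  Task 5: deadline = 17
  Task 1: deadline = 33
  Task 2: deadline = 38
Priority order (highest first): [4, 6, 3, 5, 1, 2]
Highest priority task = 4

4


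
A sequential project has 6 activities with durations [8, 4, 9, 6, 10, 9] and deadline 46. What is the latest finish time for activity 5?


LF(activity 5) = deadline - sum of successor durations
Successors: activities 6 through 6 with durations [9]
Sum of successor durations = 9
LF = 46 - 9 = 37

37


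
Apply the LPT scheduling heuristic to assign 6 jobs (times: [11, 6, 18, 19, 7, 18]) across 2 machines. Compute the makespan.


Sort jobs in decreasing order (LPT): [19, 18, 18, 11, 7, 6]
Assign each job to the least loaded machine:
  Machine 1: jobs [19, 11, 7], load = 37
  Machine 2: jobs [18, 18, 6], load = 42
Makespan = max load = 42

42


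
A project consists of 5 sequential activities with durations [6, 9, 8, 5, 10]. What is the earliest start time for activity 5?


Activity 5 starts after activities 1 through 4 complete.
Predecessor durations: [6, 9, 8, 5]
ES = 6 + 9 + 8 + 5 = 28

28


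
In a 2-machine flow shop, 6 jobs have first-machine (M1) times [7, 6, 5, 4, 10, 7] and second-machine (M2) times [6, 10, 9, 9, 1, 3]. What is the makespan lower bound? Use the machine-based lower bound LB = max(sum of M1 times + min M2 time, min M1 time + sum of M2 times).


LB1 = sum(M1 times) + min(M2 times) = 39 + 1 = 40
LB2 = min(M1 times) + sum(M2 times) = 4 + 38 = 42
Lower bound = max(LB1, LB2) = max(40, 42) = 42

42


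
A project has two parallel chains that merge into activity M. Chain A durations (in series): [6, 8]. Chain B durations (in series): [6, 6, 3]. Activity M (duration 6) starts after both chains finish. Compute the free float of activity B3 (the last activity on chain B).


ES(B3) = sum of predecessors on chain B = 12
EF(B3) = ES + duration = 12 + 3 = 15
Successor of B3 is M. ES(M) = max(sum(A), sum(B)) = max(14, 15) = 15
Free float = ES(successor) - EF(current) = 15 - 15 = 0

0


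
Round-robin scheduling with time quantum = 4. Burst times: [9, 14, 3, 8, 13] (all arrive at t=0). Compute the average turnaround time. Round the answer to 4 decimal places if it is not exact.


Time quantum = 4
Execution trace:
  J1 runs 4 units, time = 4
  J2 runs 4 units, time = 8
  J3 runs 3 units, time = 11
  J4 runs 4 units, time = 15
  J5 runs 4 units, time = 19
  J1 runs 4 units, time = 23
  J2 runs 4 units, time = 27
  J4 runs 4 units, time = 31
  J5 runs 4 units, time = 35
  J1 runs 1 units, time = 36
  J2 runs 4 units, time = 40
  J5 runs 4 units, time = 44
  J2 runs 2 units, time = 46
  J5 runs 1 units, time = 47
Finish times: [36, 46, 11, 31, 47]
Average turnaround = 171/5 = 34.2

34.2


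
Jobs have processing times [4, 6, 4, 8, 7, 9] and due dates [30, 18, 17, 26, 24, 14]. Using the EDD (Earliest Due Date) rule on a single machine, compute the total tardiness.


Sort by due date (EDD order): [(9, 14), (4, 17), (6, 18), (7, 24), (8, 26), (4, 30)]
Compute completion times and tardiness:
  Job 1: p=9, d=14, C=9, tardiness=max(0,9-14)=0
  Job 2: p=4, d=17, C=13, tardiness=max(0,13-17)=0
  Job 3: p=6, d=18, C=19, tardiness=max(0,19-18)=1
  Job 4: p=7, d=24, C=26, tardiness=max(0,26-24)=2
  Job 5: p=8, d=26, C=34, tardiness=max(0,34-26)=8
  Job 6: p=4, d=30, C=38, tardiness=max(0,38-30)=8
Total tardiness = 19

19


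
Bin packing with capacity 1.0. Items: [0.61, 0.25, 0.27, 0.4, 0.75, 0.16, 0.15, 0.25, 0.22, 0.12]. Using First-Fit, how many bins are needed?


Place items sequentially using First-Fit:
  Item 0.61 -> new Bin 1
  Item 0.25 -> Bin 1 (now 0.86)
  Item 0.27 -> new Bin 2
  Item 0.4 -> Bin 2 (now 0.67)
  Item 0.75 -> new Bin 3
  Item 0.16 -> Bin 2 (now 0.83)
  Item 0.15 -> Bin 2 (now 0.98)
  Item 0.25 -> Bin 3 (now 1.0)
  Item 0.22 -> new Bin 4
  Item 0.12 -> Bin 1 (now 0.98)
Total bins used = 4

4


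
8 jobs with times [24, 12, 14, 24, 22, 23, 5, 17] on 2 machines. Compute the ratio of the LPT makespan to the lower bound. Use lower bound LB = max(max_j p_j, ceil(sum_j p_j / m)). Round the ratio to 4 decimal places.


LPT order: [24, 24, 23, 22, 17, 14, 12, 5]
Machine loads after assignment: [73, 68]
LPT makespan = 73
Lower bound = max(max_job, ceil(total/2)) = max(24, 71) = 71
Ratio = 73 / 71 = 1.0282

1.0282


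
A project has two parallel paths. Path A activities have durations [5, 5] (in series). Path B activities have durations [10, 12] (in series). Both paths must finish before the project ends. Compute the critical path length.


Path A total = 5 + 5 = 10
Path B total = 10 + 12 = 22
Critical path = longest path = max(10, 22) = 22

22


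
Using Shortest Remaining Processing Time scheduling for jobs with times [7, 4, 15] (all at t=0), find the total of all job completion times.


Since all jobs arrive at t=0, SRPT equals SPT ordering.
SPT order: [4, 7, 15]
Completion times:
  Job 1: p=4, C=4
  Job 2: p=7, C=11
  Job 3: p=15, C=26
Total completion time = 4 + 11 + 26 = 41

41


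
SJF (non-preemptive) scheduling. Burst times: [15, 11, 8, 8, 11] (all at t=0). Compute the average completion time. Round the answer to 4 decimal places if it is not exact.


SJF order (ascending): [8, 8, 11, 11, 15]
Completion times:
  Job 1: burst=8, C=8
  Job 2: burst=8, C=16
  Job 3: burst=11, C=27
  Job 4: burst=11, C=38
  Job 5: burst=15, C=53
Average completion = 142/5 = 28.4

28.4


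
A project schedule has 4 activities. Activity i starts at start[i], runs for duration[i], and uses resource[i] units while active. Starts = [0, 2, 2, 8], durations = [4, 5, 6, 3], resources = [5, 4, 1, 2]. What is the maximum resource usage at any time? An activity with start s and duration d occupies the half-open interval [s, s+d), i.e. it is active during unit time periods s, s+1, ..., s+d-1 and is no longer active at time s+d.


Each activity i is active on [start_i, start_i + duration_i).
Compute total resource usage per time slot:
  t=0: active resources = [5], total = 5
  t=1: active resources = [5], total = 5
  t=2: active resources = [5, 4, 1], total = 10
  t=3: active resources = [5, 4, 1], total = 10
  t=4: active resources = [4, 1], total = 5
  t=5: active resources = [4, 1], total = 5
  t=6: active resources = [4, 1], total = 5
  t=7: active resources = [1], total = 1
  t=8: active resources = [2], total = 2
  t=9: active resources = [2], total = 2
  t=10: active resources = [2], total = 2
Peak resource demand = 10

10


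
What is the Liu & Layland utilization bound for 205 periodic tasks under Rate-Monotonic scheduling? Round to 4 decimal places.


Compute 2^(1/205) = 1.0033869285
Subtract 1: 1.0033869285 - 1 = 0.0033869285
Multiply by n: 205 * 0.0033869285 = 0.6943203425
Round to 4 dp: 0.6943

0.6943


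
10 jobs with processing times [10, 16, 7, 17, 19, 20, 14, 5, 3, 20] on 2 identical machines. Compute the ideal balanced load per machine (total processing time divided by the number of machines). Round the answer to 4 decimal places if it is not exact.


Total processing time = 10 + 16 + 7 + 17 + 19 + 20 + 14 + 5 + 3 + 20 = 131
Number of machines = 2
Ideal balanced load = 131 / 2 = 65.5

65.5


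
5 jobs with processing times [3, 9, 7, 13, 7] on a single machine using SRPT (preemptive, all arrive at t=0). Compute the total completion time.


Since all jobs arrive at t=0, SRPT equals SPT ordering.
SPT order: [3, 7, 7, 9, 13]
Completion times:
  Job 1: p=3, C=3
  Job 2: p=7, C=10
  Job 3: p=7, C=17
  Job 4: p=9, C=26
  Job 5: p=13, C=39
Total completion time = 3 + 10 + 17 + 26 + 39 = 95

95


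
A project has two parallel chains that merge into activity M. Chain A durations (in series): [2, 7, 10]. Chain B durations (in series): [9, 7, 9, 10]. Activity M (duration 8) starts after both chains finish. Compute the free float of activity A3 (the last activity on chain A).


ES(A3) = sum of predecessors on chain A = 9
EF(A3) = ES + duration = 9 + 10 = 19
Successor of A3 is M. ES(M) = max(sum(A), sum(B)) = max(19, 35) = 35
Free float = ES(successor) - EF(current) = 35 - 19 = 16

16


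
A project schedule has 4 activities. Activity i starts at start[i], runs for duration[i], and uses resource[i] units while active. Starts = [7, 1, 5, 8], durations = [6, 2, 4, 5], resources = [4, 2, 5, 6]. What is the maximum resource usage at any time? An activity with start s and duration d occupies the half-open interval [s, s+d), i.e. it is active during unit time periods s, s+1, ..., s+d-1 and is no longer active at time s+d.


Each activity i is active on [start_i, start_i + duration_i).
Compute total resource usage per time slot:
  t=0: active resources = [], total = 0
  t=1: active resources = [2], total = 2
  t=2: active resources = [2], total = 2
  t=3: active resources = [], total = 0
  t=4: active resources = [], total = 0
  t=5: active resources = [5], total = 5
  t=6: active resources = [5], total = 5
  t=7: active resources = [4, 5], total = 9
  t=8: active resources = [4, 5, 6], total = 15
  t=9: active resources = [4, 6], total = 10
  t=10: active resources = [4, 6], total = 10
  t=11: active resources = [4, 6], total = 10
  t=12: active resources = [4, 6], total = 10
Peak resource demand = 15

15


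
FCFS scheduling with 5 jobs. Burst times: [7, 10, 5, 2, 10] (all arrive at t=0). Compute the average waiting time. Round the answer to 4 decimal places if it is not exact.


FCFS order (as given): [7, 10, 5, 2, 10]
Waiting times:
  Job 1: wait = 0
  Job 2: wait = 7
  Job 3: wait = 17
  Job 4: wait = 22
  Job 5: wait = 24
Sum of waiting times = 70
Average waiting time = 70/5 = 14.0

14.0


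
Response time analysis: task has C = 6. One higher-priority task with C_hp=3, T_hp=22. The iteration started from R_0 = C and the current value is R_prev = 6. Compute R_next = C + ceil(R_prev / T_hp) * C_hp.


R_next = C + ceil(R_prev / T_hp) * C_hp
ceil(6 / 22) = ceil(0.2727) = 1
Interference = 1 * 3 = 3
R_next = 6 + 3 = 9

9


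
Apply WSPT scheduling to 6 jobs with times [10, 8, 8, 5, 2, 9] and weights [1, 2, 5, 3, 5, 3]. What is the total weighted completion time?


Compute p/w ratios and sort ascending (WSPT): [(2, 5), (8, 5), (5, 3), (9, 3), (8, 2), (10, 1)]
Compute weighted completion times:
  Job (p=2,w=5): C=2, w*C=5*2=10
  Job (p=8,w=5): C=10, w*C=5*10=50
  Job (p=5,w=3): C=15, w*C=3*15=45
  Job (p=9,w=3): C=24, w*C=3*24=72
  Job (p=8,w=2): C=32, w*C=2*32=64
  Job (p=10,w=1): C=42, w*C=1*42=42
Total weighted completion time = 283

283


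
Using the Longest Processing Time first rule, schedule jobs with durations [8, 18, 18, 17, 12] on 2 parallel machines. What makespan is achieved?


Sort jobs in decreasing order (LPT): [18, 18, 17, 12, 8]
Assign each job to the least loaded machine:
  Machine 1: jobs [18, 17], load = 35
  Machine 2: jobs [18, 12, 8], load = 38
Makespan = max load = 38

38


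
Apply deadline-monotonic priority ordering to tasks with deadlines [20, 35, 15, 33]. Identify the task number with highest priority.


Sort tasks by relative deadline (ascending):
  Task 3: deadline = 15
  Task 1: deadline = 20
  Task 4: deadline = 33
  Task 2: deadline = 35
Priority order (highest first): [3, 1, 4, 2]
Highest priority task = 3

3


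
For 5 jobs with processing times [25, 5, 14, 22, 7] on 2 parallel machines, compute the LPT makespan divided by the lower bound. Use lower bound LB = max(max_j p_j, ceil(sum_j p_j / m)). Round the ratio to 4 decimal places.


LPT order: [25, 22, 14, 7, 5]
Machine loads after assignment: [37, 36]
LPT makespan = 37
Lower bound = max(max_job, ceil(total/2)) = max(25, 37) = 37
Ratio = 37 / 37 = 1.0

1.0


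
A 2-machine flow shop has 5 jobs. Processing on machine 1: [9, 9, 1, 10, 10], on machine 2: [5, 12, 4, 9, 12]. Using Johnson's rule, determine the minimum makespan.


Apply Johnson's rule:
  Group 1 (a <= b): [(3, 1, 4), (2, 9, 12), (5, 10, 12)]
  Group 2 (a > b): [(4, 10, 9), (1, 9, 5)]
Optimal job order: [3, 2, 5, 4, 1]
Schedule:
  Job 3: M1 done at 1, M2 done at 5
  Job 2: M1 done at 10, M2 done at 22
  Job 5: M1 done at 20, M2 done at 34
  Job 4: M1 done at 30, M2 done at 43
  Job 1: M1 done at 39, M2 done at 48
Makespan = 48

48


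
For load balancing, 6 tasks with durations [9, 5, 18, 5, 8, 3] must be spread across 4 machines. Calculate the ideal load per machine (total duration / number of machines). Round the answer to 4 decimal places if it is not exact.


Total processing time = 9 + 5 + 18 + 5 + 8 + 3 = 48
Number of machines = 4
Ideal balanced load = 48 / 4 = 12.0

12.0


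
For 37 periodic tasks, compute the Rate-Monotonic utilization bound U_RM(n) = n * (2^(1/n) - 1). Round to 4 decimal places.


Compute 2^(1/37) = 1.0189102844
Subtract 1: 1.0189102844 - 1 = 0.0189102844
Multiply by n: 37 * 0.0189102844 = 0.6996805228
Round to 4 dp: 0.6997

0.6997


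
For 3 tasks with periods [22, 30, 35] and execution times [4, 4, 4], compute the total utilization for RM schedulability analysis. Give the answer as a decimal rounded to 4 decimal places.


Compute individual utilizations (exact fractions):
  Task 1: C/T = 4/22 = 2/11 (approx. 0.1818)
  Task 2: C/T = 4/30 = 2/15 (approx. 0.1333)
  Task 3: C/T = 4/35 (approx. 0.1143)
Total utilization U = 2/11 + 2/15 + 4/35 = 496/1155
Rounded to 4 decimal places: U = 0.4294
RM (Liu & Layland) bound for 3 tasks = 0.779763; compare with U = 496/1155 (approx. 0.429437)
U <= bound, so schedulable by RM sufficient condition.

0.4294


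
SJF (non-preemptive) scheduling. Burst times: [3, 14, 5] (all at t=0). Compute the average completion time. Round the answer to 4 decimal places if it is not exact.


SJF order (ascending): [3, 5, 14]
Completion times:
  Job 1: burst=3, C=3
  Job 2: burst=5, C=8
  Job 3: burst=14, C=22
Average completion = 33/3 = 11.0

11.0


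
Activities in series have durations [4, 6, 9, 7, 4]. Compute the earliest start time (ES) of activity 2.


Activity 2 starts after activities 1 through 1 complete.
Predecessor durations: [4]
ES = 4 = 4

4


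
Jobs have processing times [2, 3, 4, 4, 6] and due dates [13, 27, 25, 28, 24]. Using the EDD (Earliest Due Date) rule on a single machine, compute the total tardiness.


Sort by due date (EDD order): [(2, 13), (6, 24), (4, 25), (3, 27), (4, 28)]
Compute completion times and tardiness:
  Job 1: p=2, d=13, C=2, tardiness=max(0,2-13)=0
  Job 2: p=6, d=24, C=8, tardiness=max(0,8-24)=0
  Job 3: p=4, d=25, C=12, tardiness=max(0,12-25)=0
  Job 4: p=3, d=27, C=15, tardiness=max(0,15-27)=0
  Job 5: p=4, d=28, C=19, tardiness=max(0,19-28)=0
Total tardiness = 0

0


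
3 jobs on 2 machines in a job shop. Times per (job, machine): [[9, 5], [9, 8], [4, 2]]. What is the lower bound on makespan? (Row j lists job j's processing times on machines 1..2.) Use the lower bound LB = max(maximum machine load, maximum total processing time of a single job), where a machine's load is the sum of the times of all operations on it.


Machine loads:
  Machine 1: 9 + 9 + 4 = 22
  Machine 2: 5 + 8 + 2 = 15
Max machine load = 22
Job totals:
  Job 1: 14
  Job 2: 17
  Job 3: 6
Max job total = 17
Lower bound = max(22, 17) = 22

22


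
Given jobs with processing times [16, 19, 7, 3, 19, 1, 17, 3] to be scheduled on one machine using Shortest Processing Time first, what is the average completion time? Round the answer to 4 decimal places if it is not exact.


Sort jobs by processing time (SPT order): [1, 3, 3, 7, 16, 17, 19, 19]
Compute completion times sequentially:
  Job 1: processing = 1, completes at 1
  Job 2: processing = 3, completes at 4
  Job 3: processing = 3, completes at 7
  Job 4: processing = 7, completes at 14
  Job 5: processing = 16, completes at 30
  Job 6: processing = 17, completes at 47
  Job 7: processing = 19, completes at 66
  Job 8: processing = 19, completes at 85
Sum of completion times = 254
Average completion time = 254/8 = 31.75

31.75


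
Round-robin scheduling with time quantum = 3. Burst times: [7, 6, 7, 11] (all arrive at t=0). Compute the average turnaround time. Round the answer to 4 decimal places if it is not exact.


Time quantum = 3
Execution trace:
  J1 runs 3 units, time = 3
  J2 runs 3 units, time = 6
  J3 runs 3 units, time = 9
  J4 runs 3 units, time = 12
  J1 runs 3 units, time = 15
  J2 runs 3 units, time = 18
  J3 runs 3 units, time = 21
  J4 runs 3 units, time = 24
  J1 runs 1 units, time = 25
  J3 runs 1 units, time = 26
  J4 runs 3 units, time = 29
  J4 runs 2 units, time = 31
Finish times: [25, 18, 26, 31]
Average turnaround = 100/4 = 25.0

25.0


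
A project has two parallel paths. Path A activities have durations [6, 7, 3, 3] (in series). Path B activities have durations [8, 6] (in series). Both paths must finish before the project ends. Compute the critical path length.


Path A total = 6 + 7 + 3 + 3 = 19
Path B total = 8 + 6 = 14
Critical path = longest path = max(19, 14) = 19

19


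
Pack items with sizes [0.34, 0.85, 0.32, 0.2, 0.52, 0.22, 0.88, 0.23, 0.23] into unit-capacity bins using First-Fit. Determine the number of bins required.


Place items sequentially using First-Fit:
  Item 0.34 -> new Bin 1
  Item 0.85 -> new Bin 2
  Item 0.32 -> Bin 1 (now 0.66)
  Item 0.2 -> Bin 1 (now 0.86)
  Item 0.52 -> new Bin 3
  Item 0.22 -> Bin 3 (now 0.74)
  Item 0.88 -> new Bin 4
  Item 0.23 -> Bin 3 (now 0.97)
  Item 0.23 -> new Bin 5
Total bins used = 5

5


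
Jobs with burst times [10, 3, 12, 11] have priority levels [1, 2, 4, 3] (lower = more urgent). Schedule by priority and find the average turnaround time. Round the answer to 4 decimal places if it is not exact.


Sort by priority (ascending = highest first):
Order: [(1, 10), (2, 3), (3, 11), (4, 12)]
Completion times:
  Priority 1, burst=10, C=10
  Priority 2, burst=3, C=13
  Priority 3, burst=11, C=24
  Priority 4, burst=12, C=36
Average turnaround = 83/4 = 20.75

20.75


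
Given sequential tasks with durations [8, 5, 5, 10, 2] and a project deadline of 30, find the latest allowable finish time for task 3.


LF(activity 3) = deadline - sum of successor durations
Successors: activities 4 through 5 with durations [10, 2]
Sum of successor durations = 12
LF = 30 - 12 = 18

18


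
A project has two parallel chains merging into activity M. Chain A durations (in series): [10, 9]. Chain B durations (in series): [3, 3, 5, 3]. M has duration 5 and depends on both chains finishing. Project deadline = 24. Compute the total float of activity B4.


Forward pass: ES(B4) = sum of predecessors on chain B = 11
EF = ES + duration = 11 + 3 = 14
Backward pass: LF(M) = deadline = 24; LS(M) = 24 - 5 = 19
LF(B4) = LS(M) - sum(successors on chain B) = 19 - 0 = 19
LS = LF - duration = 19 - 3 = 16
Total float = LS - ES = 16 - 11 = 5

5


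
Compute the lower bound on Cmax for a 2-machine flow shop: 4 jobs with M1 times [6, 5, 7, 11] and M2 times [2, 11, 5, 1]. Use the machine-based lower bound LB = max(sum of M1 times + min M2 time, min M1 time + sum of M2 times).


LB1 = sum(M1 times) + min(M2 times) = 29 + 1 = 30
LB2 = min(M1 times) + sum(M2 times) = 5 + 19 = 24
Lower bound = max(LB1, LB2) = max(30, 24) = 30

30
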